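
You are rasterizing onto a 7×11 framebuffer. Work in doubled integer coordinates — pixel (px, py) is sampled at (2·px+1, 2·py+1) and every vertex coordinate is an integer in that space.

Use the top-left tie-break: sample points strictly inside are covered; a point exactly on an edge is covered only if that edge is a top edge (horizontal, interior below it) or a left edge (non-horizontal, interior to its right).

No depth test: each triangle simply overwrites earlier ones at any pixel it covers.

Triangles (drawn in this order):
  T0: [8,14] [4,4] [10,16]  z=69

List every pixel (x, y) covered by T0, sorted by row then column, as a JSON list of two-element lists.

T0:
  2·area = 12
  edge (8, 14)→(4, 4): d=(-4,-10) top-left  bias=+0
  edge (4, 4)→(10, 16): d=(6,12) right/bottom  bias=-1
  edge (10, 16)→(8, 14): d=(-2,-2) top-left  bias=+0
    (0,3)@(1, 7): e=[-42,54,0] → ·  [on edge]
    (1,4)@(3, 9): e=[-30,42,0] → ·  [on edge]
    (2,5)@(5, 11): e=[-18,30,0] → ·  [on edge]
    (3,5)@(7, 11): e=[2,6,4] → #
    (4,5)@(9, 11): e=[22,-18,8] → ·
    (3,6)@(7, 13): e=[-6,18,0] → ·  [on edge]
    (4,7)@(9, 15): e=[6,6,0] → #  [on edge]
    (5,7)@(11, 15): e=[26,-18,4] → ·
    (4,8)@(9, 17): e=[-2,18,-4] → ·
    (5,8)@(11, 17): e=[18,-6,0] → ·  [on edge]
    (6,9)@(13, 19): e=[30,-18,0] → ·  [on edge]
  covered (2 px):
    · · · · · · ·
    · · · · · · ·
    · · · · · · ·
    · · · · · · ·
    · · · · · · ·
    · · · # · · ·
    · · · · · · ·
    · · · · # · ·
    · · · · · · ·
    · · · · · · ·
    · · · · · · ·

Result: [[3,5],[4,7]]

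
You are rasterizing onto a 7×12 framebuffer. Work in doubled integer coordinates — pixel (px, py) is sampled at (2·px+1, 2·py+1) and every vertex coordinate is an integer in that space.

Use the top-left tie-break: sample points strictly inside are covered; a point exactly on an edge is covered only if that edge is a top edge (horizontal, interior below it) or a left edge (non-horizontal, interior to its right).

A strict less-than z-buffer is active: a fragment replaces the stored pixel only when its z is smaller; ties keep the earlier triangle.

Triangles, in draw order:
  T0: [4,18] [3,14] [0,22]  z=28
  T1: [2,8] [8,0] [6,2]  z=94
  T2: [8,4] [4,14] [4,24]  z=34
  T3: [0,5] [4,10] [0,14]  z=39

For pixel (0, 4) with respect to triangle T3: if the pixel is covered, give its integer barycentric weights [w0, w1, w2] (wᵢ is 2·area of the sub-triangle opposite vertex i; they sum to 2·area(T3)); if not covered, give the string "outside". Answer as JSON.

T0:
  2·area = 20  (B↔C swapped to make it positive)
  edge (4, 18)→(0, 22): d=(-4,4) right/bottom  bias=-1
  edge (0, 22)→(3, 14): d=(3,-8) top-left  bias=+0
  edge (3, 14)→(4, 18): d=(1,4) right/bottom  bias=-1
    (6,4)@(13, 9): e=[0,65,-45] → .  [on edge]
    (5,5)@(11, 11): e=[0,55,-35] → .  [on edge]
    (4,6)@(9, 13): e=[0,45,-25] → .  [on edge]
    (1,7)@(3, 15): e=[16,3,1] → X
    (2,7)@(5, 15): e=[8,19,-7] → .
    (3,7)@(7, 15): e=[0,35,-15] → .  [on edge]
    (1,8)@(3, 17): e=[8,9,3] → X
    (2,8)@(5, 17): e=[0,25,-5] → .  [on edge]
    (1,9)@(3, 19): e=[0,15,5] → .  [on edge]
    (0,10)@(1, 21): e=[0,5,15] → .  [on edge]
  covered (2 px):
    . . . . . . .
    . . . . . . .
    . . . . . . .
    . . . . . . .
    . . . . . . .
    . . . . . . .
    . . . . . . .
    . X . . . . .
    . X . . . . .
    . . . . . . .
    . . . . . . .
    . . . . . . .
T1:
  2·area = 4  (B↔C swapped to make it positive)
  edge (2, 8)→(6, 2): d=(4,-6) top-left  bias=+0
  edge (6, 2)→(8, 0): d=(2,-2) top-left  bias=+0
  edge (8, 0)→(2, 8): d=(-6,8) right/bottom  bias=-1
    (3,0)@(7, 1): e=[2,0,2] → X  [on edge]
    (4,0)@(9, 1): e=[14,4,-14] → .
    (2,1)@(5, 3): e=[-2,0,6] → .  [on edge]
    (3,1)@(7, 3): e=[10,4,-10] → .
    (1,2)@(3, 5): e=[-6,0,10] → .  [on edge]
    (0,3)@(1, 7): e=[-10,0,14] → .  [on edge]
  covered (1 px):
    . . . X . . .
    . . . . . . .
    . . . . . . .
    . . . . . . .
    . . . . . . .
    . . . . . . .
    . . . . . . .
    . . . . . . .
    . . . . . . .
    . . . . . . .
    . . . . . . .
    . . . . . . .
T2:
  2·area = 40  (B↔C swapped to make it positive)
  edge (8, 4)→(4, 24): d=(-4,20) right/bottom  bias=-1
  edge (4, 24)→(4, 14): d=(0,-10) top-left  bias=+0
  edge (4, 14)→(8, 4): d=(4,-10) top-left  bias=+0
    (3,3)@(7, 7): e=[8,30,2] → X
    (4,3)@(9, 7): e=[-32,50,22] → .
    (3,4)@(7, 9): e=[0,30,10] → .  [on edge]
    (2,6)@(5, 13): e=[24,10,6] → X
    (3,6)@(7, 13): e=[-16,30,26] → .
    (2,7)@(5, 15): e=[16,10,14] → X
    (3,7)@(7, 15): e=[-24,30,34] → .
    (2,8)@(5, 17): e=[8,10,22] → X
    (3,8)@(7, 17): e=[-32,30,42] → .
    (2,9)@(5, 19): e=[0,10,30] → .  [on edge]
  covered (4 px):
    . . . . . . .
    . . . . . . .
    . . . . . . .
    . . . X . . .
    . . . . . . .
    . . . . . . .
    . . X . . . .
    . . X . . . .
    . . X . . . .
    . . . . . . .
    . . . . . . .
    . . . . . . .
T3:
  2·area = 36
  edge (0, 5)→(4, 10): d=(4,5) right/bottom  bias=-1
  edge (4, 10)→(0, 14): d=(-4,4) right/bottom  bias=-1
  edge (0, 14)→(0, 5): d=(0,-9) top-left  bias=+0
    (6,0)@(13, 1): e=[-81,0,117] → .  [on edge]
    (5,1)@(11, 3): e=[-63,0,99] → .  [on edge]
    (4,2)@(9, 5): e=[-45,0,81] → .  [on edge]
    (0,3)@(1, 7): e=[3,24,9] → X
    (1,3)@(3, 7): e=[-7,16,27] → .
    (3,3)@(7, 7): e=[-27,0,63] → .  [on edge]
    (0,4)@(1, 9): e=[11,16,9] → X
    (1,4)@(3, 9): e=[1,8,27] → X
    (2,4)@(5, 9): e=[-9,0,45] → .  [on edge]
    (0,5)@(1, 11): e=[19,8,9] → X
    (1,5)@(3, 11): e=[9,0,27] → .  [on edge]
    (0,6)@(1, 13): e=[27,0,9] → .  [on edge]
  covered (4 px):
    . . . . . . .
    . . . . . . .
    . . . . . . .
    X . . . . . .
    X X . . . . .
    X . . . . . .
    . . . . . . .
    . . . . . . .
    . . . . . . .
    . . . . . . .
    . . . . . . .
    . . . . . . .

Result: [16,9,11]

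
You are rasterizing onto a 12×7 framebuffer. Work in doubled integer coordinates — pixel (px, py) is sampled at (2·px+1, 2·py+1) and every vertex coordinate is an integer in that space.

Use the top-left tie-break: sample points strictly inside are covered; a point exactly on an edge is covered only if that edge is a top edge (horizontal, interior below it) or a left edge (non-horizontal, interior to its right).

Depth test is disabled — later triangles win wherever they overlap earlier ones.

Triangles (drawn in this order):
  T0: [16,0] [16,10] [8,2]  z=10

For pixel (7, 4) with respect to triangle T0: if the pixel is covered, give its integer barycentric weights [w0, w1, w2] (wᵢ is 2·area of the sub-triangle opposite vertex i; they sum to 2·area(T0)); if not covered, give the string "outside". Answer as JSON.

T0:
  2·area = 80
  edge (16, 0)→(16, 10): d=(0,10) right/bottom  bias=-1
  edge (16, 10)→(8, 2): d=(-8,-8) top-left  bias=+0
  edge (8, 2)→(16, 0): d=(8,-2) top-left  bias=+0
    (3,0)@(7, 1): e=[90,0,-10] → .  [on edge]
    (6,0)@(13, 1): e=[30,48,2] → X
    (7,0)@(15, 1): e=[10,64,6] → X
    (8,0)@(17, 1): e=[-10,80,10] → .
    (4,1)@(9, 3): e=[70,0,10] → X  [on edge]
    (5,1)@(11, 3): e=[50,16,14] → X
    (8,1)@(17, 3): e=[-10,64,26] → .
    (4,2)@(9, 5): e=[70,-16,26] → .
    (5,2)@(11, 5): e=[50,0,30] → X  [on edge]
    (8,2)@(17, 5): e=[-10,48,42] → .
    (5,3)@(11, 7): e=[50,-16,46] → .
    (6,3)@(13, 7): e=[30,0,50] → X  [on edge]
    (7,4)@(15, 9): e=[10,0,70] → X  [on edge]
    (8,5)@(17, 11): e=[-10,0,90] → .  [on edge]
    (9,6)@(19, 13): e=[-30,0,110] → .  [on edge]
  covered (12 px):
    . . . . . . X X . . . .
    . . . . X X X X . . . .
    . . . . . X X X . . . .
    . . . . . . X X . . . .
    . . . . . . . X . . . .
    . . . . . . . . . . . .
    . . . . . . . . . . . .

Answer: [0,70,10]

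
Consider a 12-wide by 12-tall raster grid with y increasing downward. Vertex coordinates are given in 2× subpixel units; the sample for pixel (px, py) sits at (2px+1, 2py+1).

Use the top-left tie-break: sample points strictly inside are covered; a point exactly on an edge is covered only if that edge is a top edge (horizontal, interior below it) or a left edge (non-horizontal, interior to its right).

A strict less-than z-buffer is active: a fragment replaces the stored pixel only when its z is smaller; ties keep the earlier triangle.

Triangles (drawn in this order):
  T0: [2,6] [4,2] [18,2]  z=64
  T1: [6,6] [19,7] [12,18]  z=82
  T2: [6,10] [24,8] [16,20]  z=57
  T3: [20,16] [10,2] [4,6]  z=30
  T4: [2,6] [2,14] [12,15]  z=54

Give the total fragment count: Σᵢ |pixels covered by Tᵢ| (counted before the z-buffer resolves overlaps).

T0:
  2·area = 56
  edge (2, 6)→(4, 2): d=(2,-4) top-left  bias=+0
  edge (4, 2)→(18, 2): d=(14,0) top-left  bias=+0
  edge (18, 2)→(2, 6): d=(-16,4) right/bottom  bias=-1
    (2,1)@(5, 3): e=[6,14,36] → X
    (3,1)@(7, 3): e=[14,14,28] → X
    (4,1)@(9, 3): e=[22,14,20] → X
    (5,1)@(11, 3): e=[30,14,12] → X
    (6,1)@(13, 3): e=[38,14,4] → X
    (7,1)@(15, 3): e=[46,14,-4] → .
    (1,2)@(3, 5): e=[2,42,12] → X
    (3,2)@(7, 5): e=[18,42,-4] → .
    (4,2)@(9, 5): e=[26,42,-12] → .
    (5,2)@(11, 5): e=[34,42,-20] → .
    (6,2)@(13, 5): e=[42,42,-28] → .
    (1,3)@(3, 7): e=[6,70,-20] → .
  covered (7 px):
    . . . . . . . . . . . .
    . . X X X X X . . . . .
    . X X . . . . . . . . .
    . . . . . . . . . . . .
    . . . . . . . . . . . .
    . . . . . . . . . . . .
    . . . . . . . . . . . .
    . . . . . . . . . . . .
    . . . . . . . . . . . .
    . . . . . . . . . . . .
    . . . . . . . . . . . .
    . . . . . . . . . . . .
T1:
  2·area = 150
  edge (6, 6)→(19, 7): d=(13,1) right/bottom  bias=-1
  edge (19, 7)→(12, 18): d=(-7,11) right/bottom  bias=-1
  edge (12, 18)→(6, 6): d=(-6,-12) top-left  bias=+0
    (3,3)@(7, 7): e=[12,132,6] → X
    (4,3)@(9, 7): e=[10,110,30] → X
    (5,3)@(11, 7): e=[8,88,54] → X
    (6,3)@(13, 7): e=[6,66,78] → X
    (7,3)@(15, 7): e=[4,44,102] → X
    (8,3)@(17, 7): e=[2,22,126] → X
    (9,3)@(19, 7): e=[0,0,150] → .  [on edge]
    (3,4)@(7, 9): e=[38,118,-6] → .
    (4,4)@(9, 9): e=[36,96,18] → X
    (9,4)@(19, 9): e=[26,-14,138] → .
    (4,5)@(9, 11): e=[62,82,6] → X
    (8,5)@(17, 11): e=[54,-6,102] → .
  covered (20 px):
    . . . . . . . . . . . .
    . . . . . . . . . . . .
    . . . . . . . . . . . .
    . . . X X X X X X . . .
    . . . . X X X X X . . .
    . . . . X X X X . . . .
    . . . . . X X X . . . .
    . . . . . X X . . . . .
    . . . . . . . . . . . .
    . . . . . . . . . . . .
    . . . . . . . . . . . .
    . . . . . . . . . . . .
T2:
  2·area = 200
  edge (6, 10)→(24, 8): d=(18,-2) top-left  bias=+0
  edge (24, 8)→(16, 20): d=(-8,12) right/bottom  bias=-1
  edge (16, 20)→(6, 10): d=(-10,-10) top-left  bias=+0
    (0,2)@(1, 5): e=[-100,300,0] → .  [on edge]
    (1,3)@(3, 7): e=[-60,260,0] → .  [on edge]
    (2,4)@(5, 9): e=[-20,220,0] → .  [on edge]
    (7,4)@(15, 9): e=[0,100,100] → X  [on edge]
    (8,4)@(17, 9): e=[4,76,120] → X
    (9,4)@(19, 9): e=[8,52,140] → X
    (10,4)@(21, 9): e=[12,28,160] → X
    (11,4)@(23, 9): e=[16,4,180] → X
    (3,5)@(7, 11): e=[20,180,0] → X  [on edge]
    (4,5)@(9, 11): e=[24,156,20] → X
    (5,5)@(11, 11): e=[28,132,40] → X
    (6,5)@(13, 11): e=[32,108,60] → X
    (4,6)@(9, 13): e=[60,140,0] → X  [on edge]
    (5,7)@(11, 15): e=[100,100,0] → X  [on edge]
    (6,8)@(13, 17): e=[140,60,0] → X  [on edge]
    (7,9)@(15, 19): e=[180,20,0] → X  [on edge]
    (8,10)@(17, 21): e=[220,-20,0] → .  [on edge]
    (9,11)@(19, 23): e=[260,-60,0] → .  [on edge]
  covered (28 px):
    . . . . . . . . . . . .
    . . . . . . . . . . . .
    . . . . . . . . . . . .
    . . . . . . . . . . . .
    . . . . . . . X X X X X
    . . . X X X X X X X X .
    . . . . X X X X X X . .
    . . . . . X X X X X . .
    . . . . . . X X X . . .
    . . . . . . . X . . . .
    . . . . . . . . . . . .
    . . . . . . . . . . . .
T3:
  2·area = 124  (B↔C swapped to make it positive)
  edge (20, 16)→(4, 6): d=(-16,-10) top-left  bias=+0
  edge (4, 6)→(10, 2): d=(6,-4) top-left  bias=+0
  edge (10, 2)→(20, 16): d=(10,14) right/bottom  bias=-1
    (4,1)@(9, 3): e=[98,2,24] → X
    (5,1)@(11, 3): e=[118,10,-4] → .
    (3,2)@(7, 5): e=[46,6,72] → X
    (5,2)@(11, 5): e=[86,22,16] → X
    (6,2)@(13, 5): e=[106,30,-12] → .
    (3,3)@(7, 7): e=[14,18,92] → X
    (6,3)@(13, 7): e=[74,42,8] → X
    (7,3)@(15, 7): e=[94,50,-20] → .
    (3,4)@(7, 9): e=[-18,30,112] → .
    (4,4)@(9, 9): e=[2,38,84] → X
    (7,4)@(15, 9): e=[62,62,0] → .  [on edge]
    (4,5)@(9, 11): e=[-30,50,104] → .
  covered (15 px):
    . . . . . . . . . . . .
    . . . . X . . . . . . .
    . . . X X X . . . . . .
    . . . X X X X . . . . .
    . . . . X X X . . . . .
    . . . . . . X X . . . .
    . . . . . . . . X . . .
    . . . . . . . . . X . .
    . . . . . . . . . . . .
    . . . . . . . . . . . .
    . . . . . . . . . . . .
    . . . . . . . . . . . .
T4:
  2·area = 80  (B↔C swapped to make it positive)
  edge (2, 6)→(12, 15): d=(10,9) right/bottom  bias=-1
  edge (12, 15)→(2, 14): d=(-10,-1) top-left  bias=+0
  edge (2, 14)→(2, 6): d=(0,-8) top-left  bias=+0
    (1,3)@(3, 7): e=[1,71,8] → X
    (2,3)@(5, 7): e=[-17,73,24] → .
    (1,4)@(3, 9): e=[21,51,8] → X
    (2,4)@(5, 9): e=[3,53,24] → X
    (3,4)@(7, 9): e=[-15,55,40] → .
    (1,5)@(3, 11): e=[41,31,8] → X
    (3,5)@(7, 11): e=[5,35,40] → X
    (4,5)@(9, 11): e=[-13,37,56] → .
    (1,6)@(3, 13): e=[61,11,8] → X
    (4,6)@(9, 13): e=[7,17,56] → X
    (5,6)@(11, 13): e=[-11,19,72] → .
    (1,7)@(3, 15): e=[81,-9,8] → .
  covered (10 px):
    . . . . . . . . . . . .
    . . . . . . . . . . . .
    . . . . . . . . . . . .
    . X . . . . . . . . . .
    . X X . . . . . . . . .
    . X X X . . . . . . . .
    . X X X X . . . . . . .
    . . . . . . . . . . . .
    . . . . . . . . . . . .
    . . . . . . . . . . . .
    . . . . . . . . . . . .
    . . . . . . . . . . . .

Final: 80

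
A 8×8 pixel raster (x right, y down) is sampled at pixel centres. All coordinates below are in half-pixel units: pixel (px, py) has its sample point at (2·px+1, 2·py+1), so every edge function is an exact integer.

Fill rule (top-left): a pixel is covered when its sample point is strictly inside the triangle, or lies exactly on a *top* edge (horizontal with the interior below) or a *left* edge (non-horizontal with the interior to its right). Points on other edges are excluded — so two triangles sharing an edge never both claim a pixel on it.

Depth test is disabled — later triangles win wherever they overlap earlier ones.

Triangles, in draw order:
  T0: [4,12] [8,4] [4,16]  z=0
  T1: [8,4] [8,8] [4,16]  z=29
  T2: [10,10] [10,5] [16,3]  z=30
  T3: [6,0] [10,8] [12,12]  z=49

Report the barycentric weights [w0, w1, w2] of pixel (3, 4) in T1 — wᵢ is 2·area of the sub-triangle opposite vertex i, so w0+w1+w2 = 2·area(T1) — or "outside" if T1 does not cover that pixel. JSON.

T0:
  2·area = 16
  edge (4, 12)→(8, 4): d=(4,-8) top-left  bias=+0
  edge (8, 4)→(4, 16): d=(-4,12) right/bottom  bias=-1
  edge (4, 16)→(4, 12): d=(0,-4) top-left  bias=+0
    (4,0)@(9, 1): e=[-4,0,20] → ·  [on edge]
    (3,3)@(7, 7): e=[4,0,12] → ·  [on edge]
    (2,5)@(5, 11): e=[4,8,4] → █
    (3,5)@(7, 11): e=[20,-16,12] → ·
    (2,6)@(5, 13): e=[12,0,4] → ·  [on edge]
  covered (1 px):
    · · · · · · · ·
    · · · · · · · ·
    · · · · · · · ·
    · · · · · · · ·
    · · · · · · · ·
    · · █ · · · · ·
    · · · · · · · ·
    · · · · · · · ·
T1:
  2·area = 16
  edge (8, 4)→(8, 8): d=(0,4) right/bottom  bias=-1
  edge (8, 8)→(4, 16): d=(-4,8) right/bottom  bias=-1
  edge (4, 16)→(8, 4): d=(4,-12) top-left  bias=+0
    (4,0)@(9, 1): e=[-4,20,0] → ·  [on edge]
    (3,3)@(7, 7): e=[4,12,0] → █  [on edge]
    (4,3)@(9, 7): e=[-4,-4,24] → ·
    (3,4)@(7, 9): e=[4,4,8] → █
    (4,4)@(9, 9): e=[-4,-12,32] → ·
    (3,5)@(7, 11): e=[4,-4,16] → ·
    (2,6)@(5, 13): e=[12,4,0] → █  [on edge]
    (3,6)@(7, 13): e=[4,-12,24] → ·
    (2,7)@(5, 15): e=[12,-4,8] → ·
  covered (3 px):
    · · · · · · · ·
    · · · · · · · ·
    · · · · · · · ·
    · · · █ · · · ·
    · · · █ · · · ·
    · · · · · · · ·
    · · █ · · · · ·
    · · · · · · · ·
T2:
  2·area = 30
  edge (10, 10)→(10, 5): d=(0,-5) top-left  bias=+0
  edge (10, 5)→(16, 3): d=(6,-2) top-left  bias=+0
  edge (16, 3)→(10, 10): d=(-6,7) right/bottom  bias=-1
    (5,2)@(11, 5): e=[5,2,23] → █
    (6,2)@(13, 5): e=[15,6,9] → █
    (7,2)@(15, 5): e=[25,10,-5] → ·
    (5,3)@(11, 7): e=[5,14,11] → █
    (6,3)@(13, 7): e=[15,18,-3] → ·
    (5,4)@(11, 9): e=[5,26,-1] → ·
  covered (3 px):
    · · · · · · · ·
    · · · · · · · ·
    · · · · · █ █ ·
    · · · · · █ · ·
    · · · · · · · ·
    · · · · · · · ·
    · · · · · · · ·
    · · · · · · · ·
T3:
  degenerate (2·area = 0) — covers nothing

Answer: [4,8,4]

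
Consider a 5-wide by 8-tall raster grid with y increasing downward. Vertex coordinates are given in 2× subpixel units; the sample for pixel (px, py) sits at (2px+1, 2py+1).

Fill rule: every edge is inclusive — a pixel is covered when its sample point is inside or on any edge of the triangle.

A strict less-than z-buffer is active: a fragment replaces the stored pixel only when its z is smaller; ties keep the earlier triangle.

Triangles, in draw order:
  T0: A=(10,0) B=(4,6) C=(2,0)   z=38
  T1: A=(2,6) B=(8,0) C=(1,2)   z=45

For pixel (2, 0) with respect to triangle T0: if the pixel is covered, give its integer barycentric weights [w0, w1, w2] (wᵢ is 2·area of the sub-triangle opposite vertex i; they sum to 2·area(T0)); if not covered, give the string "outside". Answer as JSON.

T0:
  2·area = 48
  edge (10, 0)→(4, 6): d=(-6,6) inclusive
  edge (4, 6)→(2, 0): d=(-2,-6) inclusive
  edge (2, 0)→(10, 0): d=(8,0) inclusive
    (1,0)@(3, 1): e=[36,4,8] → █
    (2,0)@(5, 1): e=[24,16,8] → █
    (3,0)@(7, 1): e=[12,28,8] → █
    (4,0)@(9, 1): e=[0,40,8] → █  [on edge]
    (1,1)@(3, 3): e=[24,0,24] → █  [on edge]
    (3,1)@(7, 3): e=[0,24,24] → █  [on edge]
    (4,1)@(9, 3): e=[-12,36,24] → ·
    (1,2)@(3, 5): e=[12,-4,40] → ·
    (2,2)@(5, 5): e=[0,8,40] → █  [on edge]
    (3,2)@(7, 5): e=[-12,20,40] → ·
    (1,3)@(3, 7): e=[0,-8,56] → ·  [on edge]
    (2,3)@(5, 7): e=[-12,4,56] → ·
    (0,4)@(1, 9): e=[0,-24,72] → ·  [on edge]
    (2,4)@(5, 9): e=[-24,0,72] → ·  [on edge]
    (3,7)@(7, 15): e=[-72,0,120] → ·  [on edge]
  covered (8 px):
    · █ █ █ █
    · █ █ █ ·
    · · █ · ·
    · · · · ·
    · · · · ·
    · · · · ·
    · · · · ·
    · · · · ·
T1:
  2·area = 30  (B↔C swapped to make it positive)
  edge (2, 6)→(1, 2): d=(-1,-4) inclusive
  edge (1, 2)→(8, 0): d=(7,-2) inclusive
  edge (8, 0)→(2, 6): d=(-6,6) inclusive
    (2,0)@(5, 1): e=[17,1,12] → █
    (3,0)@(7, 1): e=[25,5,0] → █  [on edge]
    (4,0)@(9, 1): e=[33,9,-12] → ·
    (1,1)@(3, 3): e=[7,11,12] → █
    (2,1)@(5, 3): e=[15,15,0] → █  [on edge]
    (3,1)@(7, 3): e=[23,19,-12] → ·
    (1,2)@(3, 5): e=[5,25,0] → █  [on edge]
    (2,2)@(5, 5): e=[13,29,-12] → ·
    (0,3)@(1, 7): e=[-5,35,0] → ·  [on edge]
    (1,3)@(3, 7): e=[3,39,-12] → ·
  covered (5 px):
    · · █ █ ·
    · █ █ · ·
    · █ · · ·
    · · · · ·
    · · · · ·
    · · · · ·
    · · · · ·
    · · · · ·

Answer: [16,8,24]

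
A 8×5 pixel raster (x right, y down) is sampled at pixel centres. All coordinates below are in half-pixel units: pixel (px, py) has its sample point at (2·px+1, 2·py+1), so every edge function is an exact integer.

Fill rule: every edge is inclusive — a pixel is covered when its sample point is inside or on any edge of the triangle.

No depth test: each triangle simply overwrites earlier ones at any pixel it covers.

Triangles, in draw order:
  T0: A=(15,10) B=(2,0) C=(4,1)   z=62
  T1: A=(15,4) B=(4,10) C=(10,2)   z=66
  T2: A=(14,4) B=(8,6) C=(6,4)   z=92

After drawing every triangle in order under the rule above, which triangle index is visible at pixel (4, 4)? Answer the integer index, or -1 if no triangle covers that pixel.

T0:
  2·area = 7
  edge (15, 10)→(2, 0): d=(-13,-10) inclusive
  edge (2, 0)→(4, 1): d=(2,1) inclusive
  edge (4, 1)→(15, 10): d=(11,9) inclusive
  covered (0 px):
    . . . . . . . .
    . . . . . . . .
    . . . . . . . .
    . . . . . . . .
    . . . . . . . .
T1:
  2·area = 52
  edge (15, 4)→(4, 10): d=(-11,6) inclusive
  edge (4, 10)→(10, 2): d=(6,-8) inclusive
  edge (10, 2)→(15, 4): d=(5,2) inclusive
    (5,1)@(11, 3): e=[35,14,3] → X
    (6,1)@(13, 3): e=[23,30,-1] → .
    (4,2)@(9, 5): e=[25,10,17] → X
    (6,2)@(13, 5): e=[1,42,9] → X
    (7,2)@(15, 5): e=[-11,58,5] → .
    (3,3)@(7, 7): e=[15,6,31] → X
    (5,3)@(11, 7): e=[-9,38,23] → .
    (6,3)@(13, 7): e=[-21,54,19] → .
    (2,4)@(5, 9): e=[5,2,45] → X
    (3,4)@(7, 9): e=[-7,18,41] → .
    (4,4)@(9, 9): e=[-19,34,37] → .
  covered (7 px):
    . . . . . . . .
    . . . . . X . .
    . . . . X X X .
    . . . X X . . .
    . . X . . . . .
T2:
  2·area = 16
  edge (14, 4)→(8, 6): d=(-6,2) inclusive
  edge (8, 6)→(6, 4): d=(-2,-2) inclusive
  edge (6, 4)→(14, 4): d=(8,0) inclusive
    (1,0)@(3, 1): e=[40,0,-24] → .  [on edge]
    (2,1)@(5, 3): e=[24,0,-8] → .  [on edge]
    (3,2)@(7, 5): e=[8,0,8] → X  [on edge]
    (4,2)@(9, 5): e=[4,4,8] → X
    (5,2)@(11, 5): e=[0,8,8] → X  [on edge]
    (6,2)@(13, 5): e=[-4,12,8] → .
    (2,3)@(5, 7): e=[0,-8,24] → .  [on edge]
    (3,3)@(7, 7): e=[-4,-4,24] → .
    (4,3)@(9, 7): e=[-8,0,24] → .  [on edge]
    (5,3)@(11, 7): e=[-12,4,24] → .
    (5,4)@(11, 9): e=[-24,0,40] → .  [on edge]
  covered (3 px):
    . . . . . . . .
    . . . . . . . .
    . . . X X X . .
    . . . . . . . .
    . . . . . . . .

Z-buffer (winner per pixel, '.' = empty):
  . . . . . . . .
  . . . . . 1 . .
  . . . 2 2 2 1 .
  . . . 1 1 . . .
  . . 1 . . . . .

Answer: -1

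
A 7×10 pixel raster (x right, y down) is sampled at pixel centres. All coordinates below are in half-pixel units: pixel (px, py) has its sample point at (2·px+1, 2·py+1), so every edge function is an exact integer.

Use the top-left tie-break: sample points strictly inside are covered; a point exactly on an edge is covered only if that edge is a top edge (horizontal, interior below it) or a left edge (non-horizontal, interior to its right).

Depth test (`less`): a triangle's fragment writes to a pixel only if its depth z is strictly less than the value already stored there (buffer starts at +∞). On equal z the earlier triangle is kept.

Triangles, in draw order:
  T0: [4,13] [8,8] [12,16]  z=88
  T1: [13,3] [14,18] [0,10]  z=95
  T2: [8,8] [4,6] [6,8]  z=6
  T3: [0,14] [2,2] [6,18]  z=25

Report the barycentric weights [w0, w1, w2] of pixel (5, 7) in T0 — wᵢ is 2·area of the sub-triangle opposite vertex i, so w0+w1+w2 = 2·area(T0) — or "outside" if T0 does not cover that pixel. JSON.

T0:
  2·area = 52
  edge (4, 13)→(8, 8): d=(4,-5) top-left  bias=+0
  edge (8, 8)→(12, 16): d=(4,8) right/bottom  bias=-1
  edge (12, 16)→(4, 13): d=(-8,-3) top-left  bias=+0
    (3,5)@(7, 11): e=[7,20,25] → #
    (4,5)@(9, 11): e=[17,4,31] → #
    (5,5)@(11, 11): e=[27,-12,37] → ·
    (2,6)@(5, 13): e=[5,44,3] → #
    (5,6)@(11, 13): e=[35,-4,21] → ·
    (2,7)@(5, 15): e=[13,52,-13] → ·
    (3,7)@(7, 15): e=[23,36,-7] → ·
    (4,7)@(9, 15): e=[33,20,-1] → ·
    (5,7)@(11, 15): e=[43,4,5] → #
    (6,7)@(13, 15): e=[53,-12,11] → ·
    (5,8)@(11, 17): e=[51,12,-11] → ·
  covered (6 px):
    · · · · · · ·
    · · · · · · ·
    · · · · · · ·
    · · · · · · ·
    · · · · · · ·
    · · · # # · ·
    · · # # # · ·
    · · · · · # ·
    · · · · · · ·
    · · · · · · ·
T1:
  2·area = 202
  edge (13, 3)→(14, 18): d=(1,15) right/bottom  bias=-1
  edge (14, 18)→(0, 10): d=(-14,-8) top-left  bias=+0
  edge (0, 10)→(13, 3): d=(13,-7) top-left  bias=+0
    (6,1)@(13, 3): e=[0,202,0] → ·  [on edge]
    (5,2)@(11, 5): e=[32,158,12] → #
    (6,2)@(13, 5): e=[2,174,26] → #
    (3,3)@(7, 7): e=[94,98,10] → #
    (4,3)@(9, 7): e=[64,114,24] → #
    (1,4)@(3, 9): e=[156,38,8] → #
    (2,4)@(5, 9): e=[126,54,22] → #
    (1,5)@(3, 11): e=[158,10,34] → #
    (1,6)@(3, 13): e=[160,-18,60] → ·
    (2,6)@(5, 13): e=[130,-2,74] → ·
    (3,6)@(7, 13): e=[100,14,88] → #
    (3,7)@(7, 15): e=[102,-14,114] → ·
  covered (26 px):
    · · · · · · ·
    · · · · · · ·
    · · · · · # #
    · · · # # # #
    · # # # # # #
    · # # # # # #
    · · · # # # #
    · · · · # # #
    · · · · · · #
    · · · · · · ·
T2:
  2·area = 4  (B↔C swapped to make it positive)
  edge (8, 8)→(6, 8): d=(-2,0) right/bottom  bias=-1
  edge (6, 8)→(4, 6): d=(-2,-2) top-left  bias=+0
  edge (4, 6)→(8, 8): d=(4,2) right/bottom  bias=-1
    (0,1)@(1, 3): e=[10,0,-6] → ·  [on edge]
    (1,2)@(3, 5): e=[6,0,-2] → ·  [on edge]
    (2,3)@(5, 7): e=[2,0,2] → #  [on edge]
    (3,3)@(7, 7): e=[2,4,-2] → ·
    (2,4)@(5, 9): e=[-2,-4,10] → ·
    (3,4)@(7, 9): e=[-2,0,6] → ·  [on edge]
    (4,5)@(9, 11): e=[-6,0,10] → ·  [on edge]
    (5,6)@(11, 13): e=[-10,0,14] → ·  [on edge]
    (6,7)@(13, 15): e=[-14,0,18] → ·  [on edge]
  covered (1 px):
    · · · · · · ·
    · · · · · · ·
    · · · · · · ·
    · · # · · · ·
    · · · · · · ·
    · · · · · · ·
    · · · · · · ·
    · · · · · · ·
    · · · · · · ·
    · · · · · · ·
T3:
  2·area = 80
  edge (0, 14)→(2, 2): d=(2,-12) top-left  bias=+0
  edge (2, 2)→(6, 18): d=(4,16) right/bottom  bias=-1
  edge (6, 18)→(0, 14): d=(-6,-4) top-left  bias=+0
    (1,3)@(3, 7): e=[22,4,54] → #
    (2,3)@(5, 7): e=[46,-28,62] → ·
    (0,4)@(1, 9): e=[2,44,34] → #
    (2,4)@(5, 9): e=[50,-20,50] → ·
    (0,5)@(1, 11): e=[6,52,22] → #
    (2,5)@(5, 11): e=[54,-12,38] → ·
    (0,6)@(1, 13): e=[10,60,10] → #
    (2,6)@(5, 13): e=[58,-4,26] → ·
    (0,7)@(1, 15): e=[14,68,-2] → ·
    (1,7)@(3, 15): e=[38,36,6] → #
    (2,7)@(5, 15): e=[62,4,14] → #
    (3,7)@(7, 15): e=[86,-28,22] → ·
  covered (10 px):
    · · · · · · ·
    · · · · · · ·
    · · · · · · ·
    · # · · · · ·
    # # · · · · ·
    # # · · · · ·
    # # · · · · ·
    · # # · · · ·
    · · # · · · ·
    · · · · · · ·

Answer: [4,5,43]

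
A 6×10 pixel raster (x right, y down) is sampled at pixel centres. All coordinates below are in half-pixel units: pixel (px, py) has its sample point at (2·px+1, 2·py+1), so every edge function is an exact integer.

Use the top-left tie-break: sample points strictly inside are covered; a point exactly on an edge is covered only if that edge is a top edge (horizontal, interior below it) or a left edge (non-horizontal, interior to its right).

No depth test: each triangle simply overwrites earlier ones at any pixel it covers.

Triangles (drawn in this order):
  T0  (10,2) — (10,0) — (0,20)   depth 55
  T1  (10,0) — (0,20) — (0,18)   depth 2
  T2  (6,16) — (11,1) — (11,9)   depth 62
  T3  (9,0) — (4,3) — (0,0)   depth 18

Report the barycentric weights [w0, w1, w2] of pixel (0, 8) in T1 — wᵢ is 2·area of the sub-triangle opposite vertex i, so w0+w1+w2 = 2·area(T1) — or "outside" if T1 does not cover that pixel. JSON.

T0:
  2·area = 20  (B↔C swapped to make it positive)
  edge (10, 2)→(0, 20): d=(-10,18) right/bottom  bias=-1
  edge (0, 20)→(10, 0): d=(10,-20) top-left  bias=+0
  edge (10, 0)→(10, 2): d=(0,2) right/bottom  bias=-1
    (4,1)@(9, 3): e=[8,10,2] → #
    (5,1)@(11, 3): e=[-28,50,-2] → ·
    (4,2)@(9, 5): e=[-12,30,2] → ·
    (3,3)@(7, 7): e=[4,10,6] → #
    (4,3)@(9, 7): e=[-32,50,2] → ·
    (3,4)@(7, 9): e=[-16,30,6] → ·
    (2,5)@(5, 11): e=[0,10,10] → ·  [on edge]
  covered (2 px):
    · · · · · ·
    · · · · # ·
    · · · · · ·
    · · · # · ·
    · · · · · ·
    · · · · · ·
    · · · · · ·
    · · · · · ·
    · · · · · ·
    · · · · · ·
T1:
  2·area = 20
  edge (10, 0)→(0, 20): d=(-10,20) right/bottom  bias=-1
  edge (0, 20)→(0, 18): d=(0,-2) top-left  bias=+0
  edge (0, 18)→(10, 0): d=(10,-18) top-left  bias=+0
    (2,4)@(5, 9): e=[10,10,0] → #  [on edge]
    (3,4)@(7, 9): e=[-30,14,36] → ·
    (2,5)@(5, 11): e=[-10,10,20] → ·
    (1,6)@(3, 13): e=[10,6,4] → #
    (2,6)@(5, 13): e=[-30,10,40] → ·
    (1,7)@(3, 15): e=[-10,6,24] → ·
    (0,8)@(1, 17): e=[10,2,8] → #
    (1,8)@(3, 17): e=[-30,6,44] → ·
    (0,9)@(1, 19): e=[-10,2,28] → ·
  covered (3 px):
    · · · · · ·
    · · · · · ·
    · · · · · ·
    · · · · · ·
    · · # · · ·
    · · · · · ·
    · # · · · ·
    · · · · · ·
    # · · · · ·
    · · · · · ·
T2:
  2·area = 40
  edge (6, 16)→(11, 1): d=(5,-15) top-left  bias=+0
  edge (11, 1)→(11, 9): d=(0,8) right/bottom  bias=-1
  edge (11, 9)→(6, 16): d=(-5,7) right/bottom  bias=-1
    (5,0)@(11, 1): e=[0,0,40] → ·  [on edge]
    (5,1)@(11, 3): e=[10,0,30] → ·  [on edge]
    (5,2)@(11, 5): e=[20,0,20] → ·  [on edge]
    (4,3)@(9, 7): e=[0,16,24] → #  [on edge]
    (5,3)@(11, 7): e=[30,0,10] → ·  [on edge]
    (4,4)@(9, 9): e=[10,16,14] → #
    (5,4)@(11, 9): e=[40,0,0] → ·  [on edge]
    (4,5)@(9, 11): e=[20,16,4] → #
    (5,5)@(11, 11): e=[50,0,-10] → ·  [on edge]
    (3,6)@(7, 13): e=[0,32,8] → #  [on edge]
    (4,6)@(9, 13): e=[30,16,-6] → ·
    (5,6)@(11, 13): e=[60,0,-20] → ·  [on edge]
    (5,7)@(11, 15): e=[70,0,-30] → ·  [on edge]
    (5,8)@(11, 17): e=[80,0,-40] → ·  [on edge]
    (2,9)@(5, 19): e=[0,48,-8] → ·  [on edge]
    (5,9)@(11, 19): e=[90,0,-50] → ·  [on edge]
  covered (4 px):
    · · · · · ·
    · · · · · ·
    · · · · · ·
    · · · · # ·
    · · · · # ·
    · · · · # ·
    · · · # · ·
    · · · · · ·
    · · · · · ·
    · · · · · ·
T3:
  2·area = 27
  edge (9, 0)→(4, 3): d=(-5,3) right/bottom  bias=-1
  edge (4, 3)→(0, 0): d=(-4,-3) top-left  bias=+0
  edge (0, 0)→(9, 0): d=(9,0) top-left  bias=+0
    (1,0)@(3, 1): e=[13,5,9] → #
    (2,0)@(5, 1): e=[7,11,9] → #
    (3,0)@(7, 1): e=[1,17,9] → #
    (4,0)@(9, 1): e=[-5,23,9] → ·
    (1,1)@(3, 3): e=[3,-3,27] → ·
    (2,1)@(5, 3): e=[-3,3,27] → ·
    (3,1)@(7, 3): e=[-9,9,27] → ·
  covered (3 px):
    · # # # · ·
    · · · · · ·
    · · · · · ·
    · · · · · ·
    · · · · · ·
    · · · · · ·
    · · · · · ·
    · · · · · ·
    · · · · · ·
    · · · · · ·

Answer: [2,8,10]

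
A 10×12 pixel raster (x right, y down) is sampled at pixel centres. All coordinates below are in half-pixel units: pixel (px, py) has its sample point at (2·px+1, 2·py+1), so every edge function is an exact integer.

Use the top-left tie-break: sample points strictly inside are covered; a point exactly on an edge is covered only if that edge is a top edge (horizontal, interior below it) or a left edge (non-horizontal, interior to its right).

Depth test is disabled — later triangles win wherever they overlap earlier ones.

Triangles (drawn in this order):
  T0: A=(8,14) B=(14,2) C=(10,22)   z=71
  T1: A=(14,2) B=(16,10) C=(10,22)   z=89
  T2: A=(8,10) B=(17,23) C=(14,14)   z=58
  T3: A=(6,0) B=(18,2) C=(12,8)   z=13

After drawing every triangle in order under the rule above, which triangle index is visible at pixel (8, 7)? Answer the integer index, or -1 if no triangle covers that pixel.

T0:
  2·area = 72
  edge (8, 14)→(14, 2): d=(6,-12) top-left  bias=+0
  edge (14, 2)→(10, 22): d=(-4,20) right/bottom  bias=-1
  edge (10, 22)→(8, 14): d=(-2,-8) top-left  bias=+0
    (6,2)@(13, 5): e=[6,8,58] → X
    (7,2)@(15, 5): e=[30,-32,74] → .
    (6,3)@(13, 7): e=[18,0,54] → .  [on edge]
    (5,4)@(11, 9): e=[6,32,34] → X
    (6,4)@(13, 9): e=[30,-8,50] → .
    (5,5)@(11, 11): e=[18,24,30] → X
    (6,5)@(13, 11): e=[42,-16,46] → .
    (4,6)@(9, 13): e=[6,56,10] → X
    (6,6)@(13, 13): e=[54,-24,42] → .
    (4,7)@(9, 15): e=[18,48,6] → X
    (6,7)@(13, 15): e=[66,-32,38] → .
    (4,8)@(9, 17): e=[30,40,2] → X
    (5,8)@(11, 17): e=[54,0,18] → .  [on edge]
  covered (8 px):
    . . . . . . . . . .
    . . . . . . . . . .
    . . . . . . X . . .
    . . . . . . . . . .
    . . . . . X . . . .
    . . . . . X . . . .
    . . . . X X . . . .
    . . . . X X . . . .
    . . . . X . . . . .
    . . . . . . . . . .
    . . . . . . . . . .
    . . . . . . . . . .
T1:
  2·area = 72
  edge (14, 2)→(16, 10): d=(2,8) right/bottom  bias=-1
  edge (16, 10)→(10, 22): d=(-6,12) right/bottom  bias=-1
  edge (10, 22)→(14, 2): d=(4,-20) top-left  bias=+0
    (6,3)@(13, 7): e=[18,54,0] → X  [on edge]
    (7,3)@(15, 7): e=[2,30,40] → X
    (8,3)@(17, 7): e=[-14,6,80] → .
    (6,4)@(13, 9): e=[22,42,8] → X
    (8,4)@(17, 9): e=[-10,-6,88] → .
    (6,5)@(13, 11): e=[26,30,16] → X
    (8,5)@(17, 11): e=[-6,-18,96] → .
    (6,6)@(13, 13): e=[30,18,24] → X
    (7,6)@(15, 13): e=[14,-6,64] → .
    (6,7)@(13, 15): e=[34,6,32] → X
    (7,7)@(15, 15): e=[18,-18,72] → .
    (5,8)@(11, 17): e=[54,18,0] → X  [on edge]
  covered (10 px):
    . . . . . . . . . .
    . . . . . . . . . .
    . . . . . . . . . .
    . . . . . . X X . .
    . . . . . . X X . .
    . . . . . . X X . .
    . . . . . . X . . .
    . . . . . . X . . .
    . . . . . X . . . .
    . . . . . X . . . .
    . . . . . . . . . .
    . . . . . . . . . .
T2:
  2·area = 42  (B↔C swapped to make it positive)
  edge (8, 10)→(14, 14): d=(6,4) right/bottom  bias=-1
  edge (14, 14)→(17, 23): d=(3,9) right/bottom  bias=-1
  edge (17, 23)→(8, 10): d=(-9,-13) top-left  bias=+0
    (5,2)@(11, 5): e=[-42,0,84] → .  [on edge]
    (4,5)@(9, 11): e=[2,36,4] → X
    (5,5)@(11, 11): e=[-6,18,30] → .
    (6,5)@(13, 11): e=[-14,0,56] → .  [on edge]
    (4,6)@(9, 13): e=[14,42,-14] → .
    (5,6)@(11, 13): e=[6,24,12] → X
    (6,6)@(13, 13): e=[-2,6,38] → .
    (5,7)@(11, 15): e=[18,30,-6] → .
    (6,7)@(13, 15): e=[10,12,20] → X
    (7,7)@(15, 15): e=[2,-6,46] → .
    (6,8)@(13, 17): e=[22,18,2] → X
    (7,8)@(15, 17): e=[14,0,28] → .  [on edge]
    (8,11)@(17, 23): e=[42,0,0] → .  [on edge]
  covered (5 px):
    . . . . . . . . . .
    . . . . . . . . . .
    . . . . . . . . . .
    . . . . . . . . . .
    . . . . . . . . . .
    . . . . X . . . . .
    . . . . . X . . . .
    . . . . . . X . . .
    . . . . . . X . . .
    . . . . . . . X . .
    . . . . . . . . . .
    . . . . . . . . . .
T3:
  2·area = 84
  edge (6, 0)→(18, 2): d=(12,2) right/bottom  bias=-1
  edge (18, 2)→(12, 8): d=(-6,6) right/bottom  bias=-1
  edge (12, 8)→(6, 0): d=(-6,-8) top-left  bias=+0
    (3,0)@(7, 1): e=[10,72,2] → X
    (4,0)@(9, 1): e=[6,60,18] → X
    (5,0)@(11, 1): e=[2,48,34] → X
    (6,0)@(13, 1): e=[-2,36,50] → .
    (9,0)@(19, 1): e=[-14,0,98] → .  [on edge]
    (3,1)@(7, 3): e=[34,60,-10] → .
    (4,1)@(9, 3): e=[30,48,6] → X
    (6,1)@(13, 3): e=[22,24,38] → X
    (7,1)@(15, 3): e=[18,12,54] → X
    (8,1)@(17, 3): e=[14,0,70] → .  [on edge]
    (4,2)@(9, 5): e=[54,36,-6] → .
    (5,2)@(11, 5): e=[50,24,10] → X
    (7,2)@(15, 5): e=[42,0,42] → .  [on edge]
    (6,3)@(13, 7): e=[70,0,14] → .  [on edge]
    (5,4)@(11, 9): e=[98,0,-14] → .  [on edge]
    (4,5)@(9, 11): e=[126,0,-42] → .  [on edge]
    (3,6)@(7, 13): e=[154,0,-70] → .  [on edge]
    (2,7)@(5, 15): e=[182,0,-98] → .  [on edge]
    (1,8)@(3, 17): e=[210,0,-126] → .  [on edge]
    (0,9)@(1, 19): e=[238,0,-154] → .  [on edge]
  covered (9 px):
    . . . X X X . . . .
    . . . . X X X X . .
    . . . . . X X . . .
    . . . . . . . . . .
    . . . . . . . . . .
    . . . . . . . . . .
    . . . . . . . . . .
    . . . . . . . . . .
    . . . . . . . . . .
    . . . . . . . . . .
    . . . . . . . . . .
    . . . . . . . . . .

Z-buffer (winner per pixel, '.' = empty):
  . . . 3 3 3 . . . .
  . . . . 3 3 3 3 . .
  . . . . . 3 3 . . .
  . . . . . . 1 1 . .
  . . . . . 0 1 1 . .
  . . . . 2 0 1 1 . .
  . . . . 0 2 1 . . .
  . . . . 0 0 2 . . .
  . . . . 0 1 2 . . .
  . . . . . 1 . 2 . .
  . . . . . . . . . .
  . . . . . . . . . .

Answer: -1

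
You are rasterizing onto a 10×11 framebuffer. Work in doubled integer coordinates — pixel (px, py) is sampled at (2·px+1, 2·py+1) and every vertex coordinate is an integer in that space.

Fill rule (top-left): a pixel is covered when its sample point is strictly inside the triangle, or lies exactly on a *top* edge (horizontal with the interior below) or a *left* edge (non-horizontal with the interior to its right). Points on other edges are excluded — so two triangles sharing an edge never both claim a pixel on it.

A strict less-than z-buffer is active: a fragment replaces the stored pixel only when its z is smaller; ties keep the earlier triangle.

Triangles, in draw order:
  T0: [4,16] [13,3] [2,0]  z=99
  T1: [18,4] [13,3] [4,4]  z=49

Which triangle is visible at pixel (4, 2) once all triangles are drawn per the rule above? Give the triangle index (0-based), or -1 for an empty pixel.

T0:
  2·area = 170  (B↔C swapped to make it positive)
  edge (4, 16)→(2, 0): d=(-2,-16) top-left  bias=+0
  edge (2, 0)→(13, 3): d=(11,3) right/bottom  bias=-1
  edge (13, 3)→(4, 16): d=(-9,13) right/bottom  bias=-1
    (1,0)@(3, 1): e=[14,8,148] → █
    (2,0)@(5, 1): e=[46,2,122] → █
    (3,0)@(7, 1): e=[78,-4,96] → ·
    (1,1)@(3, 3): e=[10,30,130] → █
    (3,1)@(7, 3): e=[74,18,78] → █
    (4,1)@(9, 3): e=[106,12,52] → █
    (5,1)@(11, 3): e=[138,6,26] → █
    (6,1)@(13, 3): e=[170,0,0] → ·  [on edge]
    (1,2)@(3, 5): e=[6,52,112] → █
    (6,2)@(13, 5): e=[166,22,-18] → ·
    (1,3)@(3, 7): e=[2,74,94] → █
    (5,3)@(11, 7): e=[130,50,-10] → ·
  covered (21 px):
    · █ █ · · · · · · ·
    · █ █ █ █ █ · · · ·
    · █ █ █ █ █ · · · ·
    · █ █ █ █ · · · · ·
    · · █ █ · · · · · ·
    · · █ █ · · · · · ·
    · · █ · · · · · · ·
    · · · · · · · · · ·
    · · · · · · · · · ·
    · · · · · · · · · ·
    · · · · · · · · · ·
T1:
  2·area = 14  (B↔C swapped to make it positive)
  edge (18, 4)→(4, 4): d=(-14,0) right/bottom  bias=-1
  edge (4, 4)→(13, 3): d=(9,-1) top-left  bias=+0
  edge (13, 3)→(18, 4): d=(5,1) right/bottom  bias=-1
    (1,0)@(3, 1): e=[42,-28,0] → ·  [on edge]
    (6,1)@(13, 3): e=[14,0,0] → ·  [on edge]
  covered (0 px):
    · · · · · · · · · ·
    · · · · · · · · · ·
    · · · · · · · · · ·
    · · · · · · · · · ·
    · · · · · · · · · ·
    · · · · · · · · · ·
    · · · · · · · · · ·
    · · · · · · · · · ·
    · · · · · · · · · ·
    · · · · · · · · · ·
    · · · · · · · · · ·

Z-buffer (winner per pixel, '.' = empty):
  . 0 0 . . . . . . .
  . 0 0 0 0 0 . . . .
  . 0 0 0 0 0 . . . .
  . 0 0 0 0 . . . . .
  . . 0 0 . . . . . .
  . . 0 0 . . . . . .
  . . 0 . . . . . . .
  . . . . . . . . . .
  . . . . . . . . . .
  . . . . . . . . . .
  . . . . . . . . . .

Final: 0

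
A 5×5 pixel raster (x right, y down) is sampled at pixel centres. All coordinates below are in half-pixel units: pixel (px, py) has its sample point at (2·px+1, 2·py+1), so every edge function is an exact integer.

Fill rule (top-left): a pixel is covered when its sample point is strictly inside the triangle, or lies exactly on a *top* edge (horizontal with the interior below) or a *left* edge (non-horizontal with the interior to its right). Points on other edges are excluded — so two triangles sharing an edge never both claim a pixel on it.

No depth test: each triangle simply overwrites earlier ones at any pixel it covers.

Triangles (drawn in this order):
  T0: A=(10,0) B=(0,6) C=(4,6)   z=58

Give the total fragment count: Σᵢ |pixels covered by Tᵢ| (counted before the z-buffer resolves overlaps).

T0:
  2·area = 24  (B↔C swapped to make it positive)
  edge (10, 0)→(4, 6): d=(-6,6) right/bottom  bias=-1
  edge (4, 6)→(0, 6): d=(-4,0) right/bottom  bias=-1
  edge (0, 6)→(10, 0): d=(10,-6) top-left  bias=+0
    (4,0)@(9, 1): e=[0,20,4] → .  [on edge]
    (2,1)@(5, 3): e=[12,12,0] → X  [on edge]
    (3,1)@(7, 3): e=[0,12,12] → .  [on edge]
    (1,2)@(3, 5): e=[12,4,8] → X
    (2,2)@(5, 5): e=[0,4,20] → .  [on edge]
    (1,3)@(3, 7): e=[0,-4,28] → .  [on edge]
    (0,4)@(1, 9): e=[0,-12,36] → .  [on edge]
  covered (2 px):
    . . . . .
    . . X . .
    . X . . .
    . . . . .
    . . . . .

Result: 2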